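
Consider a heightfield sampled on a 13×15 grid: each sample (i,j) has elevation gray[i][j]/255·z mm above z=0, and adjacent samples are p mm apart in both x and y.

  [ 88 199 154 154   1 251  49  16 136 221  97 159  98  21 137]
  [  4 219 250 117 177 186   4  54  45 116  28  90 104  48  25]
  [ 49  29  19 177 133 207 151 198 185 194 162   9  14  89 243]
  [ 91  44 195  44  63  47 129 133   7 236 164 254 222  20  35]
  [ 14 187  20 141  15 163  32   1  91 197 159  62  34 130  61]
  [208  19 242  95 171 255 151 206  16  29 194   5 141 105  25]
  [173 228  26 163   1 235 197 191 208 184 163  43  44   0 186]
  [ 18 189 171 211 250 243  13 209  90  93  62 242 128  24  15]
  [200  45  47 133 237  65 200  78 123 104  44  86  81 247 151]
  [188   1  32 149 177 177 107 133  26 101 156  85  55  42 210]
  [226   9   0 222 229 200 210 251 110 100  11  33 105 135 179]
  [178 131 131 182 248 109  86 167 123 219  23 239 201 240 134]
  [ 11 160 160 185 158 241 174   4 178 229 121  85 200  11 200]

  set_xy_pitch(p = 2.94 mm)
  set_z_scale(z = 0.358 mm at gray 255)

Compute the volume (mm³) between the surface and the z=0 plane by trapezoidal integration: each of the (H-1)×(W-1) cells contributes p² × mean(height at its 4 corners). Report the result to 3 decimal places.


height_mm = gray/255 × 0.358; cell vol = 2.94² × mean(4 corners)
unit = 2.94² × 0.358 / (4×255) = 0.00303373 mm³ per gray-sum
row 0: Σ corner-gray over 14 cells = 6242  → 18.9366
row 1: Σ corner-gray over 14 cells = 6331  → 19.2066
row 2: Σ corner-gray over 14 cells = 6668  → 20.2289
row 3: Σ corner-gray over 14 cells = 5781  → 17.5380
row 4: Σ corner-gray over 14 cells = 6030  → 18.2934
row 5: Σ corner-gray over 14 cells = 7216  → 21.8914
row 6: Σ corner-gray over 14 cells = 7608  → 23.0806
row 7: Σ corner-gray over 14 cells = 7214  → 21.8854
row 8: Σ corner-gray over 14 cells = 6211  → 18.8425
row 9: Σ corner-gray over 14 cells = 6515  → 19.7648
row 10: Σ corner-gray over 14 cells = 8145  → 24.7098
row 11: Σ corner-gray over 14 cells = 8533  → 25.8869
Σ rows: total corner-gray = 82494  → 250.2649 mm³

250.265


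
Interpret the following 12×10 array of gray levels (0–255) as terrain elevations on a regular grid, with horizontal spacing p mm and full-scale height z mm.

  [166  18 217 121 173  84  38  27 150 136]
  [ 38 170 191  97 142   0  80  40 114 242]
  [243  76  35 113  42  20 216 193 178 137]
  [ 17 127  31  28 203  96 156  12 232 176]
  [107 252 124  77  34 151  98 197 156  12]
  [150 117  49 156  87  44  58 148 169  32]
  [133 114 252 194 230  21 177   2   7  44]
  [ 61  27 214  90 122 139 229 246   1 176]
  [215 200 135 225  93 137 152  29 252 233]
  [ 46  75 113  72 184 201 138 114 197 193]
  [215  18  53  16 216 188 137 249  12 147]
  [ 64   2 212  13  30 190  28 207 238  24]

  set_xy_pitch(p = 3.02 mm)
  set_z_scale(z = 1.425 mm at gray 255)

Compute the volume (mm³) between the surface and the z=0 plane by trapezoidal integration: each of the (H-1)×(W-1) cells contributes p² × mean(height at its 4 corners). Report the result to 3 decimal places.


614.661

height_mm = gray/255 × 1.425; cell vol = 3.02² × mean(4 corners)
unit = 3.02² × 1.425 / (4×255) = 0.0127417 mm³ per gray-sum
row 0: Σ corner-gray over 9 cells = 3906  → 49.7692
row 1: Σ corner-gray over 9 cells = 4074  → 51.9098
row 2: Σ corner-gray over 9 cells = 4089  → 52.1010
row 3: Σ corner-gray over 9 cells = 4260  → 54.2798
row 4: Σ corner-gray over 9 cells = 4135  → 52.6871
row 5: Σ corner-gray over 9 cells = 4009  → 51.0816
row 6: Σ corner-gray over 9 cells = 4544  → 57.8984
row 7: Σ corner-gray over 9 cells = 5267  → 67.1107
row 8: Σ corner-gray over 9 cells = 5321  → 67.7988
row 9: Σ corner-gray over 9 cells = 4567  → 58.1915
row 10: Σ corner-gray over 9 cells = 4068  → 51.8334
Σ rows: total corner-gray = 48240  → 614.6613 mm³


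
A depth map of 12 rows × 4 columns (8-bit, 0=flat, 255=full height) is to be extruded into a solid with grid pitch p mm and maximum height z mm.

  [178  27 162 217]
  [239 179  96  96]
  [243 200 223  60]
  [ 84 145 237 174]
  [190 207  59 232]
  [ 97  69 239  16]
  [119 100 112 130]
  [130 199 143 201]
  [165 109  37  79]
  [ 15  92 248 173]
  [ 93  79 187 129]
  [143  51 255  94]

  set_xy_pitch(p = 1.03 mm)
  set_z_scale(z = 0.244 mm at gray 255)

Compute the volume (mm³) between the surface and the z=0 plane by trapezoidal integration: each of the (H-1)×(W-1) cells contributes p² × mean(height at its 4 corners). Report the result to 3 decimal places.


height_mm = gray/255 × 0.244; cell vol = 1.03² × mean(4 corners)
unit = 1.03² × 0.244 / (4×255) = 0.000253784 mm³ per gray-sum
row 0: Σ corner-gray over 3 cells = 1658  → 0.4208
row 1: Σ corner-gray over 3 cells = 2034  → 0.5162
row 2: Σ corner-gray over 3 cells = 2171  → 0.5510
row 3: Σ corner-gray over 3 cells = 1976  → 0.5015
row 4: Σ corner-gray over 3 cells = 1683  → 0.4271
row 5: Σ corner-gray over 3 cells = 1402  → 0.3558
row 6: Σ corner-gray over 3 cells = 1688  → 0.4284
row 7: Σ corner-gray over 3 cells = 1551  → 0.3936
row 8: Σ corner-gray over 3 cells = 1404  → 0.3563
row 9: Σ corner-gray over 3 cells = 1622  → 0.4116
row 10: Σ corner-gray over 3 cells = 1603  → 0.4068
Σ rows: total corner-gray = 18792  → 4.7691 mm³

4.769


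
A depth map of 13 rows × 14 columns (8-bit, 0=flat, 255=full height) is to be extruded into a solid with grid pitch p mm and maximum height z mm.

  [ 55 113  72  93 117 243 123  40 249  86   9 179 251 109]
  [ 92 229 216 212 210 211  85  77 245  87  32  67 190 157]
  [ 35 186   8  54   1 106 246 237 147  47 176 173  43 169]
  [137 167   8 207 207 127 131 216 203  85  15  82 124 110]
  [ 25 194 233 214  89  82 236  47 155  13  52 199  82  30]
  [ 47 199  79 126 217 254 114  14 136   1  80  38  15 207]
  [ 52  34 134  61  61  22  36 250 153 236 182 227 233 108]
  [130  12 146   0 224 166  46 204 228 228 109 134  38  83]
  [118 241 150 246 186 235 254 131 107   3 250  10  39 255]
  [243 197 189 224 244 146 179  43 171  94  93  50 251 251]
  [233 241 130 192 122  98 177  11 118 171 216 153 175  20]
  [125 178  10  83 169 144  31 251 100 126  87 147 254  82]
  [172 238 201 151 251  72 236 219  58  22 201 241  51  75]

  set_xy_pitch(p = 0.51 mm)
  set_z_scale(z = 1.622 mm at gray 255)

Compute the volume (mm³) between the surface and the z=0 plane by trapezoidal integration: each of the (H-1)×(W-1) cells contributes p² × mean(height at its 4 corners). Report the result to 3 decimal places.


height_mm = gray/255 × 1.622; cell vol = 0.51² × mean(4 corners)
unit = 0.51² × 1.622 / (4×255) = 0.00041361 mm³ per gray-sum
row 0: Σ corner-gray over 13 cells = 7285  → 3.0131
row 1: Σ corner-gray over 13 cells = 7023  → 2.9048
row 2: Σ corner-gray over 13 cells = 6443  → 2.6649
row 3: Σ corner-gray over 13 cells = 6638  → 2.7455
row 4: Σ corner-gray over 13 cells = 6047  → 2.5011
row 5: Σ corner-gray over 13 cells = 6218  → 2.5718
row 6: Σ corner-gray over 13 cells = 6701  → 2.7716
row 7: Σ corner-gray over 13 cells = 7360  → 3.0442
row 8: Σ corner-gray over 13 cells = 8333  → 3.4466
row 9: Σ corner-gray over 13 cells = 8117  → 3.3573
row 10: Σ corner-gray over 13 cells = 7228  → 2.9896
row 11: Σ corner-gray over 13 cells = 7496  → 3.1004
Σ rows: total corner-gray = 84889  → 35.1109 mm³

35.111


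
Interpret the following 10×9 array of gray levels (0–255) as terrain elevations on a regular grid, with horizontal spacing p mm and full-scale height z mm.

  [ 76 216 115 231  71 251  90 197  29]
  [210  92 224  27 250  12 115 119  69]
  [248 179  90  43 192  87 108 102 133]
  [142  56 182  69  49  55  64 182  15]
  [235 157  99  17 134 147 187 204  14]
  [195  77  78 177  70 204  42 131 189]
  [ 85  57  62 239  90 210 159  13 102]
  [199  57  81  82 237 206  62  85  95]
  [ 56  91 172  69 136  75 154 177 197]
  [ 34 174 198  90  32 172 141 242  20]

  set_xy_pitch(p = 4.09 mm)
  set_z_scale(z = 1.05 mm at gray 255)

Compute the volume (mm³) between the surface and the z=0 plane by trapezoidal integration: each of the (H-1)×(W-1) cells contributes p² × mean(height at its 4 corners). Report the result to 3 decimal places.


height_mm = gray/255 × 1.05; cell vol = 4.09² × mean(4 corners)
unit = 4.09² × 1.05 / (4×255) = 0.0172201 mm³ per gray-sum
row 0: Σ corner-gray over 8 cells = 4404  → 75.8373
row 1: Σ corner-gray over 8 cells = 3940  → 67.8472
row 2: Σ corner-gray over 8 cells = 3454  → 59.4782
row 3: Σ corner-gray over 8 cells = 3610  → 62.1646
row 4: Σ corner-gray over 8 cells = 4081  → 70.2752
row 5: Σ corner-gray over 8 cells = 3789  → 65.2470
row 6: Σ corner-gray over 8 cells = 3761  → 64.7648
row 7: Σ corner-gray over 8 cells = 3915  → 67.4167
row 8: Σ corner-gray over 8 cells = 4153  → 71.5151
Σ rows: total corner-gray = 35107  → 604.5462 mm³

604.546


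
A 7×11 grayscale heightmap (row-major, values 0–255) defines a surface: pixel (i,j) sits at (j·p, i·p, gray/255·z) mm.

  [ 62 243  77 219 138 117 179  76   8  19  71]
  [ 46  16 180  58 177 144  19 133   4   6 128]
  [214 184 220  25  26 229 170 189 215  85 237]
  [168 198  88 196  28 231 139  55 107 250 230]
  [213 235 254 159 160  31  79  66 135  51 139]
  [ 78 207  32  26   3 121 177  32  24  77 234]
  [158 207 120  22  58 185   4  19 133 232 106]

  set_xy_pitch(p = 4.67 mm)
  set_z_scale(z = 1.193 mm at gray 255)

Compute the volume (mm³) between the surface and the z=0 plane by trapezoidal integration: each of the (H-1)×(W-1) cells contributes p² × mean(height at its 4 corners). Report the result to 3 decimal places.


height_mm = gray/255 × 1.193; cell vol = 4.67² × mean(4 corners)
unit = 4.67² × 1.193 / (4×255) = 0.0255079 mm³ per gray-sum
row 0: Σ corner-gray over 10 cells = 3933  → 100.3224
row 1: Σ corner-gray over 10 cells = 4785  → 122.0551
row 2: Σ corner-gray over 10 cells = 6119  → 156.0826
row 3: Σ corner-gray over 10 cells = 5674  → 144.7316
row 4: Σ corner-gray over 10 cells = 4402  → 112.2856
row 5: Σ corner-gray over 10 cells = 3934  → 100.3479
Σ rows: total corner-gray = 28847  → 735.8253 mm³

735.825


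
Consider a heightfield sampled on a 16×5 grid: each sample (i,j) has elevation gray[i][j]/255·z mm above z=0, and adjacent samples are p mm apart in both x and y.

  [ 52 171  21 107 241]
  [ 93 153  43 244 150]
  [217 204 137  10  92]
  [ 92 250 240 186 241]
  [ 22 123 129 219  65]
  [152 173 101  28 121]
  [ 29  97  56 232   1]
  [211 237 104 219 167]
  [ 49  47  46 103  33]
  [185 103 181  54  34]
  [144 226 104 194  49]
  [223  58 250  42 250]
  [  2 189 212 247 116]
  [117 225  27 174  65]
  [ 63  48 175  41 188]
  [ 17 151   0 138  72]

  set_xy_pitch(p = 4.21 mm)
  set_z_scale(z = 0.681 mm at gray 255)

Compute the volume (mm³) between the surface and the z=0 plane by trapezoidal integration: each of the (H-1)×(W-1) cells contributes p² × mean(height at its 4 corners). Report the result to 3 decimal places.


height_mm = gray/255 × 0.681; cell vol = 4.21² × mean(4 corners)
unit = 4.21² × 0.681 / (4×255) = 0.0118334 mm³ per gray-sum
row 0: Σ corner-gray over 4 cells = 2014  → 23.8326
row 1: Σ corner-gray over 4 cells = 2134  → 25.2526
row 2: Σ corner-gray over 4 cells = 2696  → 31.9030
row 3: Σ corner-gray over 4 cells = 2714  → 32.1160
row 4: Σ corner-gray over 4 cells = 1906  → 22.5545
row 5: Σ corner-gray over 4 cells = 1677  → 19.8447
row 6: Σ corner-gray over 4 cells = 2298  → 27.1933
row 7: Σ corner-gray over 4 cells = 1972  → 23.3356
row 8: Σ corner-gray over 4 cells = 1369  → 16.2000
row 9: Σ corner-gray over 4 cells = 2136  → 25.2762
row 10: Σ corner-gray over 4 cells = 2414  → 28.5659
row 11: Σ corner-gray over 4 cells = 2587  → 30.6131
row 12: Σ corner-gray over 4 cells = 2448  → 28.9683
row 13: Σ corner-gray over 4 cells = 1813  → 21.4540
row 14: Σ corner-gray over 4 cells = 1446  → 17.1112
Σ rows: total corner-gray = 31624  → 374.2208 mm³

374.221


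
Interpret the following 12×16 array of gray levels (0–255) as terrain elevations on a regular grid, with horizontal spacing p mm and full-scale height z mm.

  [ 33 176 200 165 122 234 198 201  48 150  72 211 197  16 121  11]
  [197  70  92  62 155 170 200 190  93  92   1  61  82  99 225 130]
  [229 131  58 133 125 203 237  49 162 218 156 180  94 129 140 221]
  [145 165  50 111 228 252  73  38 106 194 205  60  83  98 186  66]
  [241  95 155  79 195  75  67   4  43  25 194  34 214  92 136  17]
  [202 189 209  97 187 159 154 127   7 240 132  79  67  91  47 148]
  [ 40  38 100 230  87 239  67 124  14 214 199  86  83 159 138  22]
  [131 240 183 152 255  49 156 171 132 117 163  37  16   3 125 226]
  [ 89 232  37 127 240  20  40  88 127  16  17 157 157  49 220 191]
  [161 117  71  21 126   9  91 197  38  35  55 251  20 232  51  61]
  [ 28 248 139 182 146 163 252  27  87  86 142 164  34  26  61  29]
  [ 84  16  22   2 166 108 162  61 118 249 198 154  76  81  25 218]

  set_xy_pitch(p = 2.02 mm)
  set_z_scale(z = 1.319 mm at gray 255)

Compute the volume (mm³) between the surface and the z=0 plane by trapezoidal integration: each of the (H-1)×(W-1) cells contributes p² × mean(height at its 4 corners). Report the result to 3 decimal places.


421.530

height_mm = gray/255 × 1.319; cell vol = 2.02² × mean(4 corners)
unit = 2.02² × 1.319 / (4×255) = 0.00527652 mm³ per gray-sum
row 0: Σ corner-gray over 15 cells = 7777  → 41.0355
row 1: Σ corner-gray over 15 cells = 7991  → 42.1646
row 2: Σ corner-gray over 15 cells = 8389  → 44.2647
row 3: Σ corner-gray over 15 cells = 6983  → 36.8459
row 4: Σ corner-gray over 15 cells = 6994  → 36.9040
row 5: Σ corner-gray over 15 cells = 7538  → 39.7744
row 6: Σ corner-gray over 15 cells = 7573  → 39.9591
row 7: Σ corner-gray over 15 cells = 7289  → 38.4605
row 8: Σ corner-gray over 15 cells = 6184  → 32.6300
row 9: Σ corner-gray over 15 cells = 6421  → 33.8805
row 10: Σ corner-gray over 15 cells = 6749  → 35.6112
Σ rows: total corner-gray = 79888  → 421.5304 mm³


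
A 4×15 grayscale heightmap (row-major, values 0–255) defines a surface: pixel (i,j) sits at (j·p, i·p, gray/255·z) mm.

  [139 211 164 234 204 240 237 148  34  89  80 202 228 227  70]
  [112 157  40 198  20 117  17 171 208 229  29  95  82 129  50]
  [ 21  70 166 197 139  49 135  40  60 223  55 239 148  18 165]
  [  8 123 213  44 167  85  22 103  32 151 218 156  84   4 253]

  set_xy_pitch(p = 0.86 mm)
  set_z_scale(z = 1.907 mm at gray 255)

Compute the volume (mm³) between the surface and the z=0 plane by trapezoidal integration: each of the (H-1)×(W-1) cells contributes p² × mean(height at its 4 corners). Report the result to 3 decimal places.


height_mm = gray/255 × 1.907; cell vol = 0.86² × mean(4 corners)
unit = 0.86² × 1.907 / (4×255) = 0.00138276 mm³ per gray-sum
row 0: Σ corner-gray over 14 cells = 7951  → 10.9943
row 1: Σ corner-gray over 14 cells = 6410  → 8.8635
row 2: Σ corner-gray over 14 cells = 6329  → 8.7515
Σ rows: total corner-gray = 20690  → 28.6093 mm³

28.609


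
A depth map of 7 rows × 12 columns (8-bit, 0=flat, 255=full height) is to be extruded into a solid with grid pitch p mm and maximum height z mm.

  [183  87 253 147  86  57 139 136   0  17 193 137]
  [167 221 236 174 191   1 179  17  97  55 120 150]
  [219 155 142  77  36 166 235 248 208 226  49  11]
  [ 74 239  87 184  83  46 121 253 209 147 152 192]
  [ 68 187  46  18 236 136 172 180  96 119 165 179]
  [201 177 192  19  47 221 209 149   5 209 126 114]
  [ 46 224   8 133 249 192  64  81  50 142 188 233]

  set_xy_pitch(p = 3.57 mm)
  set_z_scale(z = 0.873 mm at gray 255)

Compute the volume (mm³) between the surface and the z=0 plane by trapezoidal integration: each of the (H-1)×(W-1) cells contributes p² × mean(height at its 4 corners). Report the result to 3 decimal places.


height_mm = gray/255 × 0.873; cell vol = 3.57² × mean(4 corners)
unit = 3.57² × 0.873 / (4×255) = 0.0109081 mm³ per gray-sum
row 0: Σ corner-gray over 11 cells = 5449  → 59.4384
row 1: Σ corner-gray over 11 cells = 6213  → 67.7722
row 2: Σ corner-gray over 11 cells = 6622  → 72.2337
row 3: Σ corner-gray over 11 cells = 6265  → 68.3395
row 4: Σ corner-gray over 11 cells = 5980  → 65.2306
row 5: Σ corner-gray over 11 cells = 5964  → 65.0561
Σ rows: total corner-gray = 36493  → 398.0706 mm³

398.071


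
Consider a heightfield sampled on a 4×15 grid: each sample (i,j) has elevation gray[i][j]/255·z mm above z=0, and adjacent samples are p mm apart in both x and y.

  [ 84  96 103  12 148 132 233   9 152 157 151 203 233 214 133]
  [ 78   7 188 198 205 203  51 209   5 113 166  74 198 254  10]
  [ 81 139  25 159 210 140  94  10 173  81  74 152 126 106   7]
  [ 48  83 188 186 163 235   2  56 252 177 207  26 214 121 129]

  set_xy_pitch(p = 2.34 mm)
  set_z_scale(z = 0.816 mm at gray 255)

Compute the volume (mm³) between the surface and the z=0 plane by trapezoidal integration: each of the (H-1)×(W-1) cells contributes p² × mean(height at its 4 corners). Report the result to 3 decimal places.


95.021

height_mm = gray/255 × 0.816; cell vol = 2.34² × mean(4 corners)
unit = 2.34² × 0.816 / (4×255) = 0.00438048 mm³ per gray-sum
row 0: Σ corner-gray over 14 cells = 7733  → 33.8743
row 1: Σ corner-gray over 14 cells = 6896  → 30.2078
row 2: Σ corner-gray over 14 cells = 7063  → 30.9393
Σ rows: total corner-gray = 21692  → 95.0214 mm³


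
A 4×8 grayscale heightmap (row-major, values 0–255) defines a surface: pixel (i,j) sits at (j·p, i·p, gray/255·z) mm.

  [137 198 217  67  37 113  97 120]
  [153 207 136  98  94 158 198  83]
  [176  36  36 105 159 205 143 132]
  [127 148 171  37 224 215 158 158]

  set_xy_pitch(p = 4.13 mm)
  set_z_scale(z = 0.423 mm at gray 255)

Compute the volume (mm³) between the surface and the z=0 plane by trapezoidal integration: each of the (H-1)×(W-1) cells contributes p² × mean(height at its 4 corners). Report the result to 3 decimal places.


height_mm = gray/255 × 0.423; cell vol = 4.13² × mean(4 corners)
unit = 4.13² × 0.423 / (4×255) = 0.0070736 mm³ per gray-sum
row 0: Σ corner-gray over 7 cells = 3733  → 26.4057
row 1: Σ corner-gray over 7 cells = 3694  → 26.1299
row 2: Σ corner-gray over 7 cells = 3867  → 27.3536
Σ rows: total corner-gray = 11294  → 79.8892 mm³

79.889


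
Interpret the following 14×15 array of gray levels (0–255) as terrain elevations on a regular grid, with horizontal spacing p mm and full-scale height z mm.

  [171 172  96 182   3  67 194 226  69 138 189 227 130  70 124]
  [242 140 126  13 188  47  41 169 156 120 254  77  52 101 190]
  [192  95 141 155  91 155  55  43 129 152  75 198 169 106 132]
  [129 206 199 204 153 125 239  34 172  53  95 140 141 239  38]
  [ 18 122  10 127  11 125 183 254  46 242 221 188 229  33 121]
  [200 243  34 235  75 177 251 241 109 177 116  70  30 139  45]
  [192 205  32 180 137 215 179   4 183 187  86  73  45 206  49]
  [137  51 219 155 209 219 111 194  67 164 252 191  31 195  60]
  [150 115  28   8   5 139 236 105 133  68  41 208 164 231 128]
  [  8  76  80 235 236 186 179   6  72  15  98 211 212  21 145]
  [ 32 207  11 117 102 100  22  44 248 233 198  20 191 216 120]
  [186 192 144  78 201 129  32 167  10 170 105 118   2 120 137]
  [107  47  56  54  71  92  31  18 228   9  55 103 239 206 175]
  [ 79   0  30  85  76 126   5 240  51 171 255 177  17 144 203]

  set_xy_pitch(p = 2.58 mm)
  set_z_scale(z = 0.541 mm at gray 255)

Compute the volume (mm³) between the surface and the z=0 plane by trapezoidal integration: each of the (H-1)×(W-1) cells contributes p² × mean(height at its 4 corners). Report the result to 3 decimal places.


327.641

height_mm = gray/255 × 0.541; cell vol = 2.58² × mean(4 corners)
unit = 2.58² × 0.541 / (4×255) = 0.0035305 mm³ per gray-sum
row 0: Σ corner-gray over 14 cells = 7221  → 25.4938
row 1: Σ corner-gray over 14 cells = 6852  → 24.1910
row 2: Σ corner-gray over 14 cells = 7619  → 26.8989
row 3: Σ corner-gray over 14 cells = 7888  → 27.8486
row 4: Σ corner-gray over 14 cells = 7760  → 27.3967
row 5: Σ corner-gray over 14 cells = 7744  → 27.3402
row 6: Σ corner-gray over 14 cells = 8018  → 28.3076
row 7: Σ corner-gray over 14 cells = 7553  → 26.6659
row 8: Σ corner-gray over 14 cells = 6647  → 23.4672
row 9: Σ corner-gray over 14 cells = 6977  → 24.6323
row 10: Σ corner-gray over 14 cells = 6829  → 24.1098
row 11: Σ corner-gray over 14 cells = 5959  → 21.0383
row 12: Σ corner-gray over 14 cells = 5736  → 20.2510
Σ rows: total corner-gray = 92803  → 327.6412 mm³


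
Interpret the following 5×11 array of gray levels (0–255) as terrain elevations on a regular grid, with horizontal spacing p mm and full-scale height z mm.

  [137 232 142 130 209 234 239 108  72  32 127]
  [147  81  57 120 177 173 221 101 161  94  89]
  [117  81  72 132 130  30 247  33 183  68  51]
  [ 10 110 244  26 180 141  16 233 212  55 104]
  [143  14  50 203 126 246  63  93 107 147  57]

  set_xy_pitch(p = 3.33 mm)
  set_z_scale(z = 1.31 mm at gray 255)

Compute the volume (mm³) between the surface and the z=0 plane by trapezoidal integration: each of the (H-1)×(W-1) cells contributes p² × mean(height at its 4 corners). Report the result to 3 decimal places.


height_mm = gray/255 × 1.31; cell vol = 3.33² × mean(4 corners)
unit = 3.33² × 1.31 / (4×255) = 0.0142416 mm³ per gray-sum
row 0: Σ corner-gray over 10 cells = 5666  → 80.6931
row 1: Σ corner-gray over 10 cells = 4726  → 67.3059
row 2: Σ corner-gray over 10 cells = 4668  → 66.4799
row 3: Σ corner-gray over 10 cells = 4846  → 69.0149
Σ rows: total corner-gray = 19906  → 283.4938 mm³

283.494


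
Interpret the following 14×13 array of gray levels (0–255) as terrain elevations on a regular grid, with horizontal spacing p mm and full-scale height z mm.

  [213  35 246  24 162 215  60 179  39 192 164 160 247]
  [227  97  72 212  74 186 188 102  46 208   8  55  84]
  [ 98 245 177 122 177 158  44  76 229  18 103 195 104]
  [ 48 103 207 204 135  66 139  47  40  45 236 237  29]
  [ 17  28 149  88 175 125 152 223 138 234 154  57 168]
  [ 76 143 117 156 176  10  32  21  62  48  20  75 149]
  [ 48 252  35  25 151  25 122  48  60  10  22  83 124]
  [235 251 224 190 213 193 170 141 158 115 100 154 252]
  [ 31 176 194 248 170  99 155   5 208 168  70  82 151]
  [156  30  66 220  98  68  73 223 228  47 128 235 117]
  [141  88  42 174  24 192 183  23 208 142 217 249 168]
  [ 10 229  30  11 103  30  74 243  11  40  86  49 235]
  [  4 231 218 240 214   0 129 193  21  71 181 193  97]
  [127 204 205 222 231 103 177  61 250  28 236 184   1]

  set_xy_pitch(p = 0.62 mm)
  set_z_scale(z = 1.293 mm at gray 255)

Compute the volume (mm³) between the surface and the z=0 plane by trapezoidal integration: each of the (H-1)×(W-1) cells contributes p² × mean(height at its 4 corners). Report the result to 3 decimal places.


38.449

height_mm = gray/255 × 1.293; cell vol = 0.62² × mean(4 corners)
unit = 0.62² × 1.293 / (4×255) = 0.000487284 mm³ per gray-sum
row 0: Σ corner-gray over 12 cells = 6219  → 3.0304
row 1: Σ corner-gray over 12 cells = 6097  → 2.9710
row 2: Σ corner-gray over 12 cells = 6285  → 3.0626
row 3: Σ corner-gray over 12 cells = 6226  → 3.0338
row 4: Σ corner-gray over 12 cells = 5176  → 2.5222
row 5: Σ corner-gray over 12 cells = 3783  → 1.8434
row 6: Σ corner-gray over 12 cells = 6143  → 2.9934
row 7: Σ corner-gray over 12 cells = 7637  → 3.7214
row 8: Σ corner-gray over 12 cells = 6437  → 3.1366
row 9: Σ corner-gray over 12 cells = 6498  → 3.1664
row 10: Σ corner-gray over 12 cells = 5450  → 2.6557
row 11: Σ corner-gray over 12 cells = 5540  → 2.6996
row 12: Σ corner-gray over 12 cells = 7413  → 3.6122
Σ rows: total corner-gray = 78904  → 38.4486 mm³


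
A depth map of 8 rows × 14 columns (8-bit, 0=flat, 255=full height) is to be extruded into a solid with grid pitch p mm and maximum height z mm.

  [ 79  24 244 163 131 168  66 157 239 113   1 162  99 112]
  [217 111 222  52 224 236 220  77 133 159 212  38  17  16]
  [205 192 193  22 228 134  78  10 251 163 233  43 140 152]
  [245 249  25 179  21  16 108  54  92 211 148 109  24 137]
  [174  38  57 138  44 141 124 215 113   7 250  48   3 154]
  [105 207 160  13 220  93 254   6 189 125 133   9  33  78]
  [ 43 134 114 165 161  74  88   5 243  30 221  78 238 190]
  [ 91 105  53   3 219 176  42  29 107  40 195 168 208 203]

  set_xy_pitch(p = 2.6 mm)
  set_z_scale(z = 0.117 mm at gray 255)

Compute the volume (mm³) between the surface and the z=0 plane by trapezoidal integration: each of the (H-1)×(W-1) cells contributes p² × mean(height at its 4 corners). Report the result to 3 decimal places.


34.832

height_mm = gray/255 × 0.117; cell vol = 2.6² × mean(4 corners)
unit = 2.6² × 0.117 / (4×255) = 0.000775412 mm³ per gray-sum
row 0: Σ corner-gray over 13 cells = 6960  → 5.3969
row 1: Σ corner-gray over 13 cells = 7366  → 5.7117
row 2: Σ corner-gray over 13 cells = 6585  → 5.1061
row 3: Σ corner-gray over 13 cells = 5538  → 4.2942
row 4: Σ corner-gray over 13 cells = 5751  → 4.4594
row 5: Σ corner-gray over 13 cells = 6402  → 4.9642
row 6: Σ corner-gray over 13 cells = 6319  → 4.8998
Σ rows: total corner-gray = 44921  → 34.8323 mm³


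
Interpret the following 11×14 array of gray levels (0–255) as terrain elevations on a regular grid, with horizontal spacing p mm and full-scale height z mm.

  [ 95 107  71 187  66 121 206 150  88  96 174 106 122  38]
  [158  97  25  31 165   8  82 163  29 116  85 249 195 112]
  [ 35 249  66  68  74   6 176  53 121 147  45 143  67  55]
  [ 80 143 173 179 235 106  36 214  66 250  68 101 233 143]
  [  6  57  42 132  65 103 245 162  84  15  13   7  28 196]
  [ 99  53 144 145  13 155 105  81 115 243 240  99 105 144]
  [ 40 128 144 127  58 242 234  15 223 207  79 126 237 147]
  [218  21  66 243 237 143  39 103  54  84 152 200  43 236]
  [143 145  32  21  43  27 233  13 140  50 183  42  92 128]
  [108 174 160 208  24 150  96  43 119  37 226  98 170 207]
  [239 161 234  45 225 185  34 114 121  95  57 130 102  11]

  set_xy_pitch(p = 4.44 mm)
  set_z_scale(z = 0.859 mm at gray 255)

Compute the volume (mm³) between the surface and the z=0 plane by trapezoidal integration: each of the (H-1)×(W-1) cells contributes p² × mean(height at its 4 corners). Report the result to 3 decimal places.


1007.257

height_mm = gray/255 × 0.859; cell vol = 4.44² × mean(4 corners)
unit = 4.44² × 0.859 / (4×255) = 0.0166019 mm³ per gray-sum
row 0: Σ corner-gray over 13 cells = 5881  → 97.6360
row 1: Σ corner-gray over 13 cells = 5280  → 87.6583
row 2: Σ corner-gray over 13 cells = 6351  → 105.4389
row 3: Σ corner-gray over 13 cells = 5939  → 98.5989
row 4: Σ corner-gray over 13 cells = 5347  → 88.7706
row 5: Σ corner-gray over 13 cells = 7066  → 117.3093
row 6: Σ corner-gray over 13 cells = 7051  → 117.0603
row 7: Σ corner-gray over 13 cells = 5537  → 91.9250
row 8: Σ corner-gray over 13 cells = 5638  → 93.6018
row 9: Σ corner-gray over 13 cells = 6581  → 109.2574
Σ rows: total corner-gray = 60671  → 1007.2565 mm³


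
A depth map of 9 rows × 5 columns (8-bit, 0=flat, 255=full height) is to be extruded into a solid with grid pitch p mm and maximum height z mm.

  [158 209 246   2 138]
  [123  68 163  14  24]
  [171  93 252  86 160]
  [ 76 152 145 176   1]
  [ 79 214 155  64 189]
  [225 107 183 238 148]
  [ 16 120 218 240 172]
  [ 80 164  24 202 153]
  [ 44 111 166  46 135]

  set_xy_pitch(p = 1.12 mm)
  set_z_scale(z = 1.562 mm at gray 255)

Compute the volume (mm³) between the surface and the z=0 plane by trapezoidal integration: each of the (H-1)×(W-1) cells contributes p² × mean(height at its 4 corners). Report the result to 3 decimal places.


height_mm = gray/255 × 1.562; cell vol = 1.12² × mean(4 corners)
unit = 1.12² × 1.562 / (4×255) = 0.00192095 mm³ per gray-sum
row 0: Σ corner-gray over 4 cells = 1847  → 3.5480
row 1: Σ corner-gray over 4 cells = 1830  → 3.5153
row 2: Σ corner-gray over 4 cells = 2216  → 4.2568
row 3: Σ corner-gray over 4 cells = 2157  → 4.1435
row 4: Σ corner-gray over 4 cells = 2563  → 4.9234
row 5: Σ corner-gray over 4 cells = 2773  → 5.3268
row 6: Σ corner-gray over 4 cells = 2357  → 4.5277
row 7: Σ corner-gray over 4 cells = 1838  → 3.5307
Σ rows: total corner-gray = 17581  → 33.7723 mm³

33.772


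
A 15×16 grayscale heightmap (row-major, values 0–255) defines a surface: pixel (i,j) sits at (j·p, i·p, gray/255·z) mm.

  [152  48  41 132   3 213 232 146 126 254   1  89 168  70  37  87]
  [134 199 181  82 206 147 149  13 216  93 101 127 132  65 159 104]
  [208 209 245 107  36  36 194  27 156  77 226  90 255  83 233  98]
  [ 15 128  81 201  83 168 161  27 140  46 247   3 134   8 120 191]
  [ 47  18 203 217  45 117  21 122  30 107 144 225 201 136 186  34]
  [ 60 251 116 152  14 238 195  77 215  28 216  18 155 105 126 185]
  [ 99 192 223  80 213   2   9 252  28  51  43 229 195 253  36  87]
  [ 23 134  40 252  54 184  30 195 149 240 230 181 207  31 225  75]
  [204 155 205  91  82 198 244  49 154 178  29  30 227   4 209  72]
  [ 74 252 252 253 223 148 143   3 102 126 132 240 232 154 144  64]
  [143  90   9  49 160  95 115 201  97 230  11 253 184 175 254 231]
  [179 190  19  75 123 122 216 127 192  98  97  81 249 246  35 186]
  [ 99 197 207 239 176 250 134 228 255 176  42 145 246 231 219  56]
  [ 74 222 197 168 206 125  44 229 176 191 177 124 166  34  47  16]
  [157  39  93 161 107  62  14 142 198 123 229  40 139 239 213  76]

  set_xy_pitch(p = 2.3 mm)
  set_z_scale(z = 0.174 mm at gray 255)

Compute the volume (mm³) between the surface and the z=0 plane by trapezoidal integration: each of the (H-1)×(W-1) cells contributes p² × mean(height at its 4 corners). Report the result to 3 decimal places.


height_mm = gray/255 × 0.174; cell vol = 2.3² × mean(4 corners)
unit = 2.3² × 0.174 / (4×255) = 0.000902412 mm³ per gray-sum
row 0: Σ corner-gray over 15 cells = 7337  → 6.6210
row 1: Σ corner-gray over 15 cells = 8232  → 7.4287
row 2: Σ corner-gray over 15 cells = 7554  → 6.8168
row 3: Σ corner-gray over 15 cells = 6925  → 6.2492
row 4: Σ corner-gray over 15 cells = 7682  → 6.9323
row 5: Σ corner-gray over 15 cells = 7855  → 7.0884
row 6: Σ corner-gray over 15 cells = 8200  → 7.3998
row 7: Σ corner-gray over 15 cells = 8388  → 7.5694
row 8: Σ corner-gray over 15 cells = 8932  → 8.0603
row 9: Σ corner-gray over 15 cells = 9166  → 8.2715
row 10: Σ corner-gray over 15 cells = 8325  → 7.5126
row 11: Σ corner-gray over 15 cells = 9750  → 8.7985
row 12: Σ corner-gray over 15 cells = 9947  → 8.9763
row 13: Σ corner-gray over 15 cells = 8133  → 7.3393
Σ rows: total corner-gray = 116426  → 105.0642 mm³

105.064


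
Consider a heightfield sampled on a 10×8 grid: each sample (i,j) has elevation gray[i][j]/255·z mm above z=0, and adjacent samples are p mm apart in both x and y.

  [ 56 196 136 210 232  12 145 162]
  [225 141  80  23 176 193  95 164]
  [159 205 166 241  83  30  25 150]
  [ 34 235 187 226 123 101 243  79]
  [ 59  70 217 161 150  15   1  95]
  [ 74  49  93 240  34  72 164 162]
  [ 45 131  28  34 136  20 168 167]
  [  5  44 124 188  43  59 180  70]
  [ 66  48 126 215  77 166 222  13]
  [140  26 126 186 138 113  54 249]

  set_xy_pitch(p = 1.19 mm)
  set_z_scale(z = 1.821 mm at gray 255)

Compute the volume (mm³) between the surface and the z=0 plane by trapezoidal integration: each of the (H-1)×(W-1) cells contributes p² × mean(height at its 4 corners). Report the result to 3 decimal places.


76.555

height_mm = gray/255 × 1.821; cell vol = 1.19² × mean(4 corners)
unit = 1.19² × 1.821 / (4×255) = 0.00252815 mm³ per gray-sum
row 0: Σ corner-gray over 7 cells = 3885  → 9.8219
row 1: Σ corner-gray over 7 cells = 3614  → 9.1368
row 2: Σ corner-gray over 7 cells = 4152  → 10.4969
row 3: Σ corner-gray over 7 cells = 3725  → 9.4174
row 4: Σ corner-gray over 7 cells = 2922  → 7.3873
row 5: Σ corner-gray over 7 cells = 2786  → 7.0434
row 6: Σ corner-gray over 7 cells = 2597  → 6.5656
row 7: Σ corner-gray over 7 cells = 3138  → 7.9334
row 8: Σ corner-gray over 7 cells = 3462  → 8.7525
Σ rows: total corner-gray = 30281  → 76.5551 mm³


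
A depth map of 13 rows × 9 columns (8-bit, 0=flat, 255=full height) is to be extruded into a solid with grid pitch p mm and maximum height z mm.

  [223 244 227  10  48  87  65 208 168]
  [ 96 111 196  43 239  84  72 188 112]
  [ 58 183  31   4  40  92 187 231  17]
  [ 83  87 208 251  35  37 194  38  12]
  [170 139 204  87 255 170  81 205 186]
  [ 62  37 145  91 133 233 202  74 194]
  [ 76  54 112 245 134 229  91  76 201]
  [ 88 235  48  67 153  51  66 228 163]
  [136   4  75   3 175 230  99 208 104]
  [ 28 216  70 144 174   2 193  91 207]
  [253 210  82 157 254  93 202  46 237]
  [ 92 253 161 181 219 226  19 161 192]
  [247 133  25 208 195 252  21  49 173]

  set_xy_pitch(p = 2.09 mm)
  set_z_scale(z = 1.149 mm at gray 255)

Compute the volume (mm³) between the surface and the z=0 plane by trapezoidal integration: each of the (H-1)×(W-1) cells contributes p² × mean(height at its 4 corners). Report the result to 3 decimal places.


height_mm = gray/255 × 1.149; cell vol = 2.09² × mean(4 corners)
unit = 2.09² × 1.149 / (4×255) = 0.00492054 mm³ per gray-sum
row 0: Σ corner-gray over 8 cells = 4243  → 20.8778
row 1: Σ corner-gray over 8 cells = 3685  → 18.1322
row 2: Σ corner-gray over 8 cells = 3406  → 16.7593
row 3: Σ corner-gray over 8 cells = 4433  → 21.8127
row 4: Σ corner-gray over 8 cells = 4724  → 23.2446
row 5: Σ corner-gray over 8 cells = 4245  → 20.8877
row 6: Σ corner-gray over 8 cells = 4106  → 20.2037
row 7: Σ corner-gray over 8 cells = 3775  → 18.5750
row 8: Σ corner-gray over 8 cells = 3843  → 18.9096
row 9: Σ corner-gray over 8 cells = 4593  → 22.6000
row 10: Σ corner-gray over 8 cells = 5302  → 26.0887
row 11: Σ corner-gray over 8 cells = 4910  → 24.1598
Σ rows: total corner-gray = 51265  → 252.2513 mm³

252.251


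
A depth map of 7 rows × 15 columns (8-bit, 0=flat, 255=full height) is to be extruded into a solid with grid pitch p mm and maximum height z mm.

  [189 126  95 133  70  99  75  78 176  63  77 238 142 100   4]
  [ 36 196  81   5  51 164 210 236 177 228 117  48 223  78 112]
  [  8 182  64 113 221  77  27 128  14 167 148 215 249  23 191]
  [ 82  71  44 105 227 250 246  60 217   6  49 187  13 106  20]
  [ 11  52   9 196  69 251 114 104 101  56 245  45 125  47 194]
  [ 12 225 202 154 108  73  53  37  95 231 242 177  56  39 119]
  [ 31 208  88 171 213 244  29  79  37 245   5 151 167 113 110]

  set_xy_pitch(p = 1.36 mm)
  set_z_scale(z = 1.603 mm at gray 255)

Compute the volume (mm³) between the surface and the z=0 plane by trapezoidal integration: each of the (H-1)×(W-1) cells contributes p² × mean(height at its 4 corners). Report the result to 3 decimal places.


118.782

height_mm = gray/255 × 1.603; cell vol = 1.36² × mean(4 corners)
unit = 1.36² × 1.603 / (4×255) = 0.00290677 mm³ per gray-sum
row 0: Σ corner-gray over 14 cells = 6913  → 20.0945
row 1: Σ corner-gray over 14 cells = 7231  → 21.0189
row 2: Σ corner-gray over 14 cells = 6719  → 19.5306
row 3: Σ corner-gray over 14 cells = 6297  → 18.3040
row 4: Σ corner-gray over 14 cells = 6548  → 19.0336
row 5: Σ corner-gray over 14 cells = 7156  → 20.8009
Σ rows: total corner-gray = 40864  → 118.7824 mm³


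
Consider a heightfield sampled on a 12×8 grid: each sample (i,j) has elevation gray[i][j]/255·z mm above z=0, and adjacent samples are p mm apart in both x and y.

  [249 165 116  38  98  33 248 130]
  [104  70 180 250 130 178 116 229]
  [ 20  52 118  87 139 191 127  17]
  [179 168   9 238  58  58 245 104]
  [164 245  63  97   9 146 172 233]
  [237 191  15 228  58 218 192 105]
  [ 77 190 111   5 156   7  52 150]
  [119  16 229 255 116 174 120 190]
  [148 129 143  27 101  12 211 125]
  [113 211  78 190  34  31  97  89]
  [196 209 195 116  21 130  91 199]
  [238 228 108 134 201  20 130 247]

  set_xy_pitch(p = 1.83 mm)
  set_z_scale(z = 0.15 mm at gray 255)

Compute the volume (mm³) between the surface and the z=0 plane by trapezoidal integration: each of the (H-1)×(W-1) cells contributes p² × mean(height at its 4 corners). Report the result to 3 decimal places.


19.462

height_mm = gray/255 × 0.15; cell vol = 1.83² × mean(4 corners)
unit = 1.83² × 0.15 / (4×255) = 0.000492485 mm³ per gray-sum
row 0: Σ corner-gray over 7 cells = 3956  → 1.9483
row 1: Σ corner-gray over 7 cells = 3646  → 1.7956
row 2: Σ corner-gray over 7 cells = 3300  → 1.6252
row 3: Σ corner-gray over 7 cells = 3696  → 1.8202
row 4: Σ corner-gray over 7 cells = 4007  → 1.9734
row 5: Σ corner-gray over 7 cells = 3415  → 1.6818
row 6: Σ corner-gray over 7 cells = 3398  → 1.6735
row 7: Σ corner-gray over 7 cells = 3648  → 1.7966
row 8: Σ corner-gray over 7 cells = 3003  → 1.4789
row 9: Σ corner-gray over 7 cells = 3403  → 1.6759
row 10: Σ corner-gray over 7 cells = 4046  → 1.9926
Σ rows: total corner-gray = 39518  → 19.4620 mm³


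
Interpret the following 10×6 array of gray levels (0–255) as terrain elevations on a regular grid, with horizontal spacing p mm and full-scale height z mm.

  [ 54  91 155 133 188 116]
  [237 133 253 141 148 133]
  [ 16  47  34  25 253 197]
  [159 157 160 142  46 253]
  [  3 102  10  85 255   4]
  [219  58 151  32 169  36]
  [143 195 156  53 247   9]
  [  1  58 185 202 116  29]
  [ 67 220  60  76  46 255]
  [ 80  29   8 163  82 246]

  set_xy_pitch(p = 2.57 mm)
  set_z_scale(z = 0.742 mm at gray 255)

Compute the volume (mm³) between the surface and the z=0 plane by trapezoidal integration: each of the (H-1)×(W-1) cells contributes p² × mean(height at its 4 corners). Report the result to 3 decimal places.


104.628

height_mm = gray/255 × 0.742; cell vol = 2.57² × mean(4 corners)
unit = 2.57² × 0.742 / (4×255) = 0.00480474 mm³ per gray-sum
row 0: Σ corner-gray over 5 cells = 3024  → 14.5295
row 1: Σ corner-gray over 5 cells = 2651  → 12.7374
row 2: Σ corner-gray over 5 cells = 2353  → 11.3056
row 3: Σ corner-gray over 5 cells = 2333  → 11.2095
row 4: Σ corner-gray over 5 cells = 1986  → 9.5422
row 5: Σ corner-gray over 5 cells = 2529  → 12.1512
row 6: Σ corner-gray over 5 cells = 2606  → 12.5212
row 7: Σ corner-gray over 5 cells = 2278  → 10.9452
row 8: Σ corner-gray over 5 cells = 2016  → 9.6864
Σ rows: total corner-gray = 21776  → 104.6280 mm³


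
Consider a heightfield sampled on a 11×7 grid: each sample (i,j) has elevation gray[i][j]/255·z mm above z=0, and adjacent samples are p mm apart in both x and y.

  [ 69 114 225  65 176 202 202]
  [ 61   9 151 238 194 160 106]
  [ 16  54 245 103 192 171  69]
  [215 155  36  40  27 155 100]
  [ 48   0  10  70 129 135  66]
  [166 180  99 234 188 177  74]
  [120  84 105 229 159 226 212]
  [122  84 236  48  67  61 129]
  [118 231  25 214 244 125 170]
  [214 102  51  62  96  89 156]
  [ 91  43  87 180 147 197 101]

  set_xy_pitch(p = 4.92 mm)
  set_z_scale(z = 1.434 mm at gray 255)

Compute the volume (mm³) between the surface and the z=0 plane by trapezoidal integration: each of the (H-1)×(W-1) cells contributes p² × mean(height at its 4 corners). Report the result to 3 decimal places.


height_mm = gray/255 × 1.434; cell vol = 4.92² × mean(4 corners)
unit = 4.92² × 1.434 / (4×255) = 0.0340314 mm³ per gray-sum
row 0: Σ corner-gray over 6 cells = 3506  → 119.3139
row 1: Σ corner-gray over 6 cells = 3286  → 111.8270
row 2: Σ corner-gray over 6 cells = 2756  → 93.7904
row 3: Σ corner-gray over 6 cells = 1943  → 66.1229
row 4: Σ corner-gray over 6 cells = 2798  → 95.2197
row 5: Σ corner-gray over 6 cells = 3934  → 133.8793
row 6: Σ corner-gray over 6 cells = 3181  → 108.2537
row 7: Σ corner-gray over 6 cells = 3209  → 109.2066
row 8: Σ corner-gray over 6 cells = 3136  → 106.7223
row 9: Σ corner-gray over 6 cells = 2670  → 90.8637
Σ rows: total corner-gray = 30419  → 1035.1997 mm³

1035.200


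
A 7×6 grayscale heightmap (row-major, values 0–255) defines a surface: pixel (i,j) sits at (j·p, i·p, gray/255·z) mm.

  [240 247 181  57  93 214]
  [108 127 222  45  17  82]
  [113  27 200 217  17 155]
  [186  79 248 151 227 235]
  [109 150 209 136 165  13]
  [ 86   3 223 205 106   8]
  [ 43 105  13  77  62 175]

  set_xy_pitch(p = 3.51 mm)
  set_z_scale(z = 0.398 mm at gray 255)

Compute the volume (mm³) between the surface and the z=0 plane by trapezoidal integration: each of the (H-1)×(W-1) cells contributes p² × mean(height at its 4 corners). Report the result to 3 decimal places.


height_mm = gray/255 × 0.398; cell vol = 3.51² × mean(4 corners)
unit = 3.51² × 0.398 / (4×255) = 0.00480725 mm³ per gray-sum
row 0: Σ corner-gray over 5 cells = 2622  → 12.6046
row 1: Σ corner-gray over 5 cells = 2202  → 10.5856
row 2: Σ corner-gray over 5 cells = 3021  → 14.5227
row 3: Σ corner-gray over 5 cells = 3273  → 15.7341
row 4: Σ corner-gray over 5 cells = 2610  → 12.5469
row 5: Σ corner-gray over 5 cells = 1900  → 9.1338
Σ rows: total corner-gray = 15628  → 75.1278 mm³

75.128
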